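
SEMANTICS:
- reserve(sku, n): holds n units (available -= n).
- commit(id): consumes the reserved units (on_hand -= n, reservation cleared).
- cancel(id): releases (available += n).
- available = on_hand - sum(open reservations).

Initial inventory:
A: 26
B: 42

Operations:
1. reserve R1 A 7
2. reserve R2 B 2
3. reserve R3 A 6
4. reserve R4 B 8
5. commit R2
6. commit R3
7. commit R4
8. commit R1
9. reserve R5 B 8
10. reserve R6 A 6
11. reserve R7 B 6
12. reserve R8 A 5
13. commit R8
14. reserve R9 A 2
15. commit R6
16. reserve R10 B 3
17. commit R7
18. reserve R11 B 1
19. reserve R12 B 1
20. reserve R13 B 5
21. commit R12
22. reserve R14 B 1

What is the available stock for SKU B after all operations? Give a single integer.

Answer: 7

Derivation:
Step 1: reserve R1 A 7 -> on_hand[A=26 B=42] avail[A=19 B=42] open={R1}
Step 2: reserve R2 B 2 -> on_hand[A=26 B=42] avail[A=19 B=40] open={R1,R2}
Step 3: reserve R3 A 6 -> on_hand[A=26 B=42] avail[A=13 B=40] open={R1,R2,R3}
Step 4: reserve R4 B 8 -> on_hand[A=26 B=42] avail[A=13 B=32] open={R1,R2,R3,R4}
Step 5: commit R2 -> on_hand[A=26 B=40] avail[A=13 B=32] open={R1,R3,R4}
Step 6: commit R3 -> on_hand[A=20 B=40] avail[A=13 B=32] open={R1,R4}
Step 7: commit R4 -> on_hand[A=20 B=32] avail[A=13 B=32] open={R1}
Step 8: commit R1 -> on_hand[A=13 B=32] avail[A=13 B=32] open={}
Step 9: reserve R5 B 8 -> on_hand[A=13 B=32] avail[A=13 B=24] open={R5}
Step 10: reserve R6 A 6 -> on_hand[A=13 B=32] avail[A=7 B=24] open={R5,R6}
Step 11: reserve R7 B 6 -> on_hand[A=13 B=32] avail[A=7 B=18] open={R5,R6,R7}
Step 12: reserve R8 A 5 -> on_hand[A=13 B=32] avail[A=2 B=18] open={R5,R6,R7,R8}
Step 13: commit R8 -> on_hand[A=8 B=32] avail[A=2 B=18] open={R5,R6,R7}
Step 14: reserve R9 A 2 -> on_hand[A=8 B=32] avail[A=0 B=18] open={R5,R6,R7,R9}
Step 15: commit R6 -> on_hand[A=2 B=32] avail[A=0 B=18] open={R5,R7,R9}
Step 16: reserve R10 B 3 -> on_hand[A=2 B=32] avail[A=0 B=15] open={R10,R5,R7,R9}
Step 17: commit R7 -> on_hand[A=2 B=26] avail[A=0 B=15] open={R10,R5,R9}
Step 18: reserve R11 B 1 -> on_hand[A=2 B=26] avail[A=0 B=14] open={R10,R11,R5,R9}
Step 19: reserve R12 B 1 -> on_hand[A=2 B=26] avail[A=0 B=13] open={R10,R11,R12,R5,R9}
Step 20: reserve R13 B 5 -> on_hand[A=2 B=26] avail[A=0 B=8] open={R10,R11,R12,R13,R5,R9}
Step 21: commit R12 -> on_hand[A=2 B=25] avail[A=0 B=8] open={R10,R11,R13,R5,R9}
Step 22: reserve R14 B 1 -> on_hand[A=2 B=25] avail[A=0 B=7] open={R10,R11,R13,R14,R5,R9}
Final available[B] = 7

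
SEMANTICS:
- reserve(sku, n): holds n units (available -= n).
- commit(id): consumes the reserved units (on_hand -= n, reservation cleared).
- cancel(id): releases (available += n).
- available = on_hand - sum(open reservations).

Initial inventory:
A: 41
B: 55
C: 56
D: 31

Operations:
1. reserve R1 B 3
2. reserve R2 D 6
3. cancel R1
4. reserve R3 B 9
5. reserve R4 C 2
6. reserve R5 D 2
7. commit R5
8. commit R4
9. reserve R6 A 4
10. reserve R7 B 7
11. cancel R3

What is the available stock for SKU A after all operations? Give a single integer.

Answer: 37

Derivation:
Step 1: reserve R1 B 3 -> on_hand[A=41 B=55 C=56 D=31] avail[A=41 B=52 C=56 D=31] open={R1}
Step 2: reserve R2 D 6 -> on_hand[A=41 B=55 C=56 D=31] avail[A=41 B=52 C=56 D=25] open={R1,R2}
Step 3: cancel R1 -> on_hand[A=41 B=55 C=56 D=31] avail[A=41 B=55 C=56 D=25] open={R2}
Step 4: reserve R3 B 9 -> on_hand[A=41 B=55 C=56 D=31] avail[A=41 B=46 C=56 D=25] open={R2,R3}
Step 5: reserve R4 C 2 -> on_hand[A=41 B=55 C=56 D=31] avail[A=41 B=46 C=54 D=25] open={R2,R3,R4}
Step 6: reserve R5 D 2 -> on_hand[A=41 B=55 C=56 D=31] avail[A=41 B=46 C=54 D=23] open={R2,R3,R4,R5}
Step 7: commit R5 -> on_hand[A=41 B=55 C=56 D=29] avail[A=41 B=46 C=54 D=23] open={R2,R3,R4}
Step 8: commit R4 -> on_hand[A=41 B=55 C=54 D=29] avail[A=41 B=46 C=54 D=23] open={R2,R3}
Step 9: reserve R6 A 4 -> on_hand[A=41 B=55 C=54 D=29] avail[A=37 B=46 C=54 D=23] open={R2,R3,R6}
Step 10: reserve R7 B 7 -> on_hand[A=41 B=55 C=54 D=29] avail[A=37 B=39 C=54 D=23] open={R2,R3,R6,R7}
Step 11: cancel R3 -> on_hand[A=41 B=55 C=54 D=29] avail[A=37 B=48 C=54 D=23] open={R2,R6,R7}
Final available[A] = 37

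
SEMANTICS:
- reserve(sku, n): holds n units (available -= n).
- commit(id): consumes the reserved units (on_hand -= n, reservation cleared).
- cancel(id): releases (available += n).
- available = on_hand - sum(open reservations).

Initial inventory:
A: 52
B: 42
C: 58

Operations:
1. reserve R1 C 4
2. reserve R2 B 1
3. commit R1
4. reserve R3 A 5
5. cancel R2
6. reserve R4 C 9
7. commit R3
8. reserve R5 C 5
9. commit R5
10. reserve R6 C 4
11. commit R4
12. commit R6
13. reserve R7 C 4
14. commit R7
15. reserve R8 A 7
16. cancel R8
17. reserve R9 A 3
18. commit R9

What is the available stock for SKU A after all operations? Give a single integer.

Step 1: reserve R1 C 4 -> on_hand[A=52 B=42 C=58] avail[A=52 B=42 C=54] open={R1}
Step 2: reserve R2 B 1 -> on_hand[A=52 B=42 C=58] avail[A=52 B=41 C=54] open={R1,R2}
Step 3: commit R1 -> on_hand[A=52 B=42 C=54] avail[A=52 B=41 C=54] open={R2}
Step 4: reserve R3 A 5 -> on_hand[A=52 B=42 C=54] avail[A=47 B=41 C=54] open={R2,R3}
Step 5: cancel R2 -> on_hand[A=52 B=42 C=54] avail[A=47 B=42 C=54] open={R3}
Step 6: reserve R4 C 9 -> on_hand[A=52 B=42 C=54] avail[A=47 B=42 C=45] open={R3,R4}
Step 7: commit R3 -> on_hand[A=47 B=42 C=54] avail[A=47 B=42 C=45] open={R4}
Step 8: reserve R5 C 5 -> on_hand[A=47 B=42 C=54] avail[A=47 B=42 C=40] open={R4,R5}
Step 9: commit R5 -> on_hand[A=47 B=42 C=49] avail[A=47 B=42 C=40] open={R4}
Step 10: reserve R6 C 4 -> on_hand[A=47 B=42 C=49] avail[A=47 B=42 C=36] open={R4,R6}
Step 11: commit R4 -> on_hand[A=47 B=42 C=40] avail[A=47 B=42 C=36] open={R6}
Step 12: commit R6 -> on_hand[A=47 B=42 C=36] avail[A=47 B=42 C=36] open={}
Step 13: reserve R7 C 4 -> on_hand[A=47 B=42 C=36] avail[A=47 B=42 C=32] open={R7}
Step 14: commit R7 -> on_hand[A=47 B=42 C=32] avail[A=47 B=42 C=32] open={}
Step 15: reserve R8 A 7 -> on_hand[A=47 B=42 C=32] avail[A=40 B=42 C=32] open={R8}
Step 16: cancel R8 -> on_hand[A=47 B=42 C=32] avail[A=47 B=42 C=32] open={}
Step 17: reserve R9 A 3 -> on_hand[A=47 B=42 C=32] avail[A=44 B=42 C=32] open={R9}
Step 18: commit R9 -> on_hand[A=44 B=42 C=32] avail[A=44 B=42 C=32] open={}
Final available[A] = 44

Answer: 44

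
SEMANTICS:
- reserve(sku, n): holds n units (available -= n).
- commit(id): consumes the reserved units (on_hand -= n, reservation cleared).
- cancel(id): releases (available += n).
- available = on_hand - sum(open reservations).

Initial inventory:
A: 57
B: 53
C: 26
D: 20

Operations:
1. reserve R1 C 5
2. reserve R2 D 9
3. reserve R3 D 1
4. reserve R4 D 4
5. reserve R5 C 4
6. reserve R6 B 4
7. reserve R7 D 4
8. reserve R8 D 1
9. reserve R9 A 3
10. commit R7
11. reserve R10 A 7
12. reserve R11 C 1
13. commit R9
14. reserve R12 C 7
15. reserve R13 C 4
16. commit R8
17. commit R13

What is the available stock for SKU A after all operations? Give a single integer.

Answer: 47

Derivation:
Step 1: reserve R1 C 5 -> on_hand[A=57 B=53 C=26 D=20] avail[A=57 B=53 C=21 D=20] open={R1}
Step 2: reserve R2 D 9 -> on_hand[A=57 B=53 C=26 D=20] avail[A=57 B=53 C=21 D=11] open={R1,R2}
Step 3: reserve R3 D 1 -> on_hand[A=57 B=53 C=26 D=20] avail[A=57 B=53 C=21 D=10] open={R1,R2,R3}
Step 4: reserve R4 D 4 -> on_hand[A=57 B=53 C=26 D=20] avail[A=57 B=53 C=21 D=6] open={R1,R2,R3,R4}
Step 5: reserve R5 C 4 -> on_hand[A=57 B=53 C=26 D=20] avail[A=57 B=53 C=17 D=6] open={R1,R2,R3,R4,R5}
Step 6: reserve R6 B 4 -> on_hand[A=57 B=53 C=26 D=20] avail[A=57 B=49 C=17 D=6] open={R1,R2,R3,R4,R5,R6}
Step 7: reserve R7 D 4 -> on_hand[A=57 B=53 C=26 D=20] avail[A=57 B=49 C=17 D=2] open={R1,R2,R3,R4,R5,R6,R7}
Step 8: reserve R8 D 1 -> on_hand[A=57 B=53 C=26 D=20] avail[A=57 B=49 C=17 D=1] open={R1,R2,R3,R4,R5,R6,R7,R8}
Step 9: reserve R9 A 3 -> on_hand[A=57 B=53 C=26 D=20] avail[A=54 B=49 C=17 D=1] open={R1,R2,R3,R4,R5,R6,R7,R8,R9}
Step 10: commit R7 -> on_hand[A=57 B=53 C=26 D=16] avail[A=54 B=49 C=17 D=1] open={R1,R2,R3,R4,R5,R6,R8,R9}
Step 11: reserve R10 A 7 -> on_hand[A=57 B=53 C=26 D=16] avail[A=47 B=49 C=17 D=1] open={R1,R10,R2,R3,R4,R5,R6,R8,R9}
Step 12: reserve R11 C 1 -> on_hand[A=57 B=53 C=26 D=16] avail[A=47 B=49 C=16 D=1] open={R1,R10,R11,R2,R3,R4,R5,R6,R8,R9}
Step 13: commit R9 -> on_hand[A=54 B=53 C=26 D=16] avail[A=47 B=49 C=16 D=1] open={R1,R10,R11,R2,R3,R4,R5,R6,R8}
Step 14: reserve R12 C 7 -> on_hand[A=54 B=53 C=26 D=16] avail[A=47 B=49 C=9 D=1] open={R1,R10,R11,R12,R2,R3,R4,R5,R6,R8}
Step 15: reserve R13 C 4 -> on_hand[A=54 B=53 C=26 D=16] avail[A=47 B=49 C=5 D=1] open={R1,R10,R11,R12,R13,R2,R3,R4,R5,R6,R8}
Step 16: commit R8 -> on_hand[A=54 B=53 C=26 D=15] avail[A=47 B=49 C=5 D=1] open={R1,R10,R11,R12,R13,R2,R3,R4,R5,R6}
Step 17: commit R13 -> on_hand[A=54 B=53 C=22 D=15] avail[A=47 B=49 C=5 D=1] open={R1,R10,R11,R12,R2,R3,R4,R5,R6}
Final available[A] = 47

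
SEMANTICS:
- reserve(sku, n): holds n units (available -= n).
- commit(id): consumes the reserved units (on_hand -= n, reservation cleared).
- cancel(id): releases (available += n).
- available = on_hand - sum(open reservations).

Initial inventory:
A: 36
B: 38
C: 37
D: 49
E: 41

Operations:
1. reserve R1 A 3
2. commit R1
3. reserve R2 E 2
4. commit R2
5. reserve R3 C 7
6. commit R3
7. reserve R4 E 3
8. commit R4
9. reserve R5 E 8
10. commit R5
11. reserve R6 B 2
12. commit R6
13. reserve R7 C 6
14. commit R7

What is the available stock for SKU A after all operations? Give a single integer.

Answer: 33

Derivation:
Step 1: reserve R1 A 3 -> on_hand[A=36 B=38 C=37 D=49 E=41] avail[A=33 B=38 C=37 D=49 E=41] open={R1}
Step 2: commit R1 -> on_hand[A=33 B=38 C=37 D=49 E=41] avail[A=33 B=38 C=37 D=49 E=41] open={}
Step 3: reserve R2 E 2 -> on_hand[A=33 B=38 C=37 D=49 E=41] avail[A=33 B=38 C=37 D=49 E=39] open={R2}
Step 4: commit R2 -> on_hand[A=33 B=38 C=37 D=49 E=39] avail[A=33 B=38 C=37 D=49 E=39] open={}
Step 5: reserve R3 C 7 -> on_hand[A=33 B=38 C=37 D=49 E=39] avail[A=33 B=38 C=30 D=49 E=39] open={R3}
Step 6: commit R3 -> on_hand[A=33 B=38 C=30 D=49 E=39] avail[A=33 B=38 C=30 D=49 E=39] open={}
Step 7: reserve R4 E 3 -> on_hand[A=33 B=38 C=30 D=49 E=39] avail[A=33 B=38 C=30 D=49 E=36] open={R4}
Step 8: commit R4 -> on_hand[A=33 B=38 C=30 D=49 E=36] avail[A=33 B=38 C=30 D=49 E=36] open={}
Step 9: reserve R5 E 8 -> on_hand[A=33 B=38 C=30 D=49 E=36] avail[A=33 B=38 C=30 D=49 E=28] open={R5}
Step 10: commit R5 -> on_hand[A=33 B=38 C=30 D=49 E=28] avail[A=33 B=38 C=30 D=49 E=28] open={}
Step 11: reserve R6 B 2 -> on_hand[A=33 B=38 C=30 D=49 E=28] avail[A=33 B=36 C=30 D=49 E=28] open={R6}
Step 12: commit R6 -> on_hand[A=33 B=36 C=30 D=49 E=28] avail[A=33 B=36 C=30 D=49 E=28] open={}
Step 13: reserve R7 C 6 -> on_hand[A=33 B=36 C=30 D=49 E=28] avail[A=33 B=36 C=24 D=49 E=28] open={R7}
Step 14: commit R7 -> on_hand[A=33 B=36 C=24 D=49 E=28] avail[A=33 B=36 C=24 D=49 E=28] open={}
Final available[A] = 33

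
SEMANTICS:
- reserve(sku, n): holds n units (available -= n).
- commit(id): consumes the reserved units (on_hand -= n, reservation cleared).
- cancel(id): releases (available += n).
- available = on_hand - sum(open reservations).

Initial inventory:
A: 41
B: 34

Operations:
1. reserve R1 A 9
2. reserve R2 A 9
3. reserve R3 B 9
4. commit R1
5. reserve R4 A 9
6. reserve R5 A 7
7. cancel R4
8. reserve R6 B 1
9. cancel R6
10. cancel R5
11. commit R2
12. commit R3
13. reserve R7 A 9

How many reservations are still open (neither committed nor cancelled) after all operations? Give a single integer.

Step 1: reserve R1 A 9 -> on_hand[A=41 B=34] avail[A=32 B=34] open={R1}
Step 2: reserve R2 A 9 -> on_hand[A=41 B=34] avail[A=23 B=34] open={R1,R2}
Step 3: reserve R3 B 9 -> on_hand[A=41 B=34] avail[A=23 B=25] open={R1,R2,R3}
Step 4: commit R1 -> on_hand[A=32 B=34] avail[A=23 B=25] open={R2,R3}
Step 5: reserve R4 A 9 -> on_hand[A=32 B=34] avail[A=14 B=25] open={R2,R3,R4}
Step 6: reserve R5 A 7 -> on_hand[A=32 B=34] avail[A=7 B=25] open={R2,R3,R4,R5}
Step 7: cancel R4 -> on_hand[A=32 B=34] avail[A=16 B=25] open={R2,R3,R5}
Step 8: reserve R6 B 1 -> on_hand[A=32 B=34] avail[A=16 B=24] open={R2,R3,R5,R6}
Step 9: cancel R6 -> on_hand[A=32 B=34] avail[A=16 B=25] open={R2,R3,R5}
Step 10: cancel R5 -> on_hand[A=32 B=34] avail[A=23 B=25] open={R2,R3}
Step 11: commit R2 -> on_hand[A=23 B=34] avail[A=23 B=25] open={R3}
Step 12: commit R3 -> on_hand[A=23 B=25] avail[A=23 B=25] open={}
Step 13: reserve R7 A 9 -> on_hand[A=23 B=25] avail[A=14 B=25] open={R7}
Open reservations: ['R7'] -> 1

Answer: 1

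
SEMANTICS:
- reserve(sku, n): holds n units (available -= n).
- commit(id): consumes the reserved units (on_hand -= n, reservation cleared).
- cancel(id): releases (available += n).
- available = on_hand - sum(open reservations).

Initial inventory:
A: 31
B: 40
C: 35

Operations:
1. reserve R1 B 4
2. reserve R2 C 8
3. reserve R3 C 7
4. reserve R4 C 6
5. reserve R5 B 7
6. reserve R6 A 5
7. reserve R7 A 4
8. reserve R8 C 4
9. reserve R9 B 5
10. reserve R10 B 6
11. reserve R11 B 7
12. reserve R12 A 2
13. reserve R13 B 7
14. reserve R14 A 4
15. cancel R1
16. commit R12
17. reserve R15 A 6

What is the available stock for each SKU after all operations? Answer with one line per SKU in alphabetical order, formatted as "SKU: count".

Step 1: reserve R1 B 4 -> on_hand[A=31 B=40 C=35] avail[A=31 B=36 C=35] open={R1}
Step 2: reserve R2 C 8 -> on_hand[A=31 B=40 C=35] avail[A=31 B=36 C=27] open={R1,R2}
Step 3: reserve R3 C 7 -> on_hand[A=31 B=40 C=35] avail[A=31 B=36 C=20] open={R1,R2,R3}
Step 4: reserve R4 C 6 -> on_hand[A=31 B=40 C=35] avail[A=31 B=36 C=14] open={R1,R2,R3,R4}
Step 5: reserve R5 B 7 -> on_hand[A=31 B=40 C=35] avail[A=31 B=29 C=14] open={R1,R2,R3,R4,R5}
Step 6: reserve R6 A 5 -> on_hand[A=31 B=40 C=35] avail[A=26 B=29 C=14] open={R1,R2,R3,R4,R5,R6}
Step 7: reserve R7 A 4 -> on_hand[A=31 B=40 C=35] avail[A=22 B=29 C=14] open={R1,R2,R3,R4,R5,R6,R7}
Step 8: reserve R8 C 4 -> on_hand[A=31 B=40 C=35] avail[A=22 B=29 C=10] open={R1,R2,R3,R4,R5,R6,R7,R8}
Step 9: reserve R9 B 5 -> on_hand[A=31 B=40 C=35] avail[A=22 B=24 C=10] open={R1,R2,R3,R4,R5,R6,R7,R8,R9}
Step 10: reserve R10 B 6 -> on_hand[A=31 B=40 C=35] avail[A=22 B=18 C=10] open={R1,R10,R2,R3,R4,R5,R6,R7,R8,R9}
Step 11: reserve R11 B 7 -> on_hand[A=31 B=40 C=35] avail[A=22 B=11 C=10] open={R1,R10,R11,R2,R3,R4,R5,R6,R7,R8,R9}
Step 12: reserve R12 A 2 -> on_hand[A=31 B=40 C=35] avail[A=20 B=11 C=10] open={R1,R10,R11,R12,R2,R3,R4,R5,R6,R7,R8,R9}
Step 13: reserve R13 B 7 -> on_hand[A=31 B=40 C=35] avail[A=20 B=4 C=10] open={R1,R10,R11,R12,R13,R2,R3,R4,R5,R6,R7,R8,R9}
Step 14: reserve R14 A 4 -> on_hand[A=31 B=40 C=35] avail[A=16 B=4 C=10] open={R1,R10,R11,R12,R13,R14,R2,R3,R4,R5,R6,R7,R8,R9}
Step 15: cancel R1 -> on_hand[A=31 B=40 C=35] avail[A=16 B=8 C=10] open={R10,R11,R12,R13,R14,R2,R3,R4,R5,R6,R7,R8,R9}
Step 16: commit R12 -> on_hand[A=29 B=40 C=35] avail[A=16 B=8 C=10] open={R10,R11,R13,R14,R2,R3,R4,R5,R6,R7,R8,R9}
Step 17: reserve R15 A 6 -> on_hand[A=29 B=40 C=35] avail[A=10 B=8 C=10] open={R10,R11,R13,R14,R15,R2,R3,R4,R5,R6,R7,R8,R9}

Answer: A: 10
B: 8
C: 10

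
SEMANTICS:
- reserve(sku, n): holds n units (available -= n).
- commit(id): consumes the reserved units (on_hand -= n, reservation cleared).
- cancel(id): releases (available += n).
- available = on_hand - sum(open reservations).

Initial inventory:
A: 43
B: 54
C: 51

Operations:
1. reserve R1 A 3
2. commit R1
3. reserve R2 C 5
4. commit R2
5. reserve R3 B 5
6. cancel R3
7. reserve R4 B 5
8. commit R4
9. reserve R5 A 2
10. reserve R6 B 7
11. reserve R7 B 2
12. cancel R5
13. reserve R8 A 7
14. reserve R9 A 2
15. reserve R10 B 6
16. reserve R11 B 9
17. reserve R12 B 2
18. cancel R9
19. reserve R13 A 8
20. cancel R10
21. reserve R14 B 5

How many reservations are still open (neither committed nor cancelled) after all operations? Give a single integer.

Answer: 7

Derivation:
Step 1: reserve R1 A 3 -> on_hand[A=43 B=54 C=51] avail[A=40 B=54 C=51] open={R1}
Step 2: commit R1 -> on_hand[A=40 B=54 C=51] avail[A=40 B=54 C=51] open={}
Step 3: reserve R2 C 5 -> on_hand[A=40 B=54 C=51] avail[A=40 B=54 C=46] open={R2}
Step 4: commit R2 -> on_hand[A=40 B=54 C=46] avail[A=40 B=54 C=46] open={}
Step 5: reserve R3 B 5 -> on_hand[A=40 B=54 C=46] avail[A=40 B=49 C=46] open={R3}
Step 6: cancel R3 -> on_hand[A=40 B=54 C=46] avail[A=40 B=54 C=46] open={}
Step 7: reserve R4 B 5 -> on_hand[A=40 B=54 C=46] avail[A=40 B=49 C=46] open={R4}
Step 8: commit R4 -> on_hand[A=40 B=49 C=46] avail[A=40 B=49 C=46] open={}
Step 9: reserve R5 A 2 -> on_hand[A=40 B=49 C=46] avail[A=38 B=49 C=46] open={R5}
Step 10: reserve R6 B 7 -> on_hand[A=40 B=49 C=46] avail[A=38 B=42 C=46] open={R5,R6}
Step 11: reserve R7 B 2 -> on_hand[A=40 B=49 C=46] avail[A=38 B=40 C=46] open={R5,R6,R7}
Step 12: cancel R5 -> on_hand[A=40 B=49 C=46] avail[A=40 B=40 C=46] open={R6,R7}
Step 13: reserve R8 A 7 -> on_hand[A=40 B=49 C=46] avail[A=33 B=40 C=46] open={R6,R7,R8}
Step 14: reserve R9 A 2 -> on_hand[A=40 B=49 C=46] avail[A=31 B=40 C=46] open={R6,R7,R8,R9}
Step 15: reserve R10 B 6 -> on_hand[A=40 B=49 C=46] avail[A=31 B=34 C=46] open={R10,R6,R7,R8,R9}
Step 16: reserve R11 B 9 -> on_hand[A=40 B=49 C=46] avail[A=31 B=25 C=46] open={R10,R11,R6,R7,R8,R9}
Step 17: reserve R12 B 2 -> on_hand[A=40 B=49 C=46] avail[A=31 B=23 C=46] open={R10,R11,R12,R6,R7,R8,R9}
Step 18: cancel R9 -> on_hand[A=40 B=49 C=46] avail[A=33 B=23 C=46] open={R10,R11,R12,R6,R7,R8}
Step 19: reserve R13 A 8 -> on_hand[A=40 B=49 C=46] avail[A=25 B=23 C=46] open={R10,R11,R12,R13,R6,R7,R8}
Step 20: cancel R10 -> on_hand[A=40 B=49 C=46] avail[A=25 B=29 C=46] open={R11,R12,R13,R6,R7,R8}
Step 21: reserve R14 B 5 -> on_hand[A=40 B=49 C=46] avail[A=25 B=24 C=46] open={R11,R12,R13,R14,R6,R7,R8}
Open reservations: ['R11', 'R12', 'R13', 'R14', 'R6', 'R7', 'R8'] -> 7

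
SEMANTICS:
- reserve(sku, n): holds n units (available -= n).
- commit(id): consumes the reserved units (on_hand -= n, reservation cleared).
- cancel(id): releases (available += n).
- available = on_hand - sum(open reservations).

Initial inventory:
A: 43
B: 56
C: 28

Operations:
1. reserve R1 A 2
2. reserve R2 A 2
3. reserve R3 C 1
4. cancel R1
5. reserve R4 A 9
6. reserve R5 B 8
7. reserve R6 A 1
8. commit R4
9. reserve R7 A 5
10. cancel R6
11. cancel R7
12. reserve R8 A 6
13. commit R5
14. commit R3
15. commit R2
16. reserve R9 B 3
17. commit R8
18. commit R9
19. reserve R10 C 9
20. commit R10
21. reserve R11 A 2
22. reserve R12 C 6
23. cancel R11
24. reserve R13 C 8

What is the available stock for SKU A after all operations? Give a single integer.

Answer: 26

Derivation:
Step 1: reserve R1 A 2 -> on_hand[A=43 B=56 C=28] avail[A=41 B=56 C=28] open={R1}
Step 2: reserve R2 A 2 -> on_hand[A=43 B=56 C=28] avail[A=39 B=56 C=28] open={R1,R2}
Step 3: reserve R3 C 1 -> on_hand[A=43 B=56 C=28] avail[A=39 B=56 C=27] open={R1,R2,R3}
Step 4: cancel R1 -> on_hand[A=43 B=56 C=28] avail[A=41 B=56 C=27] open={R2,R3}
Step 5: reserve R4 A 9 -> on_hand[A=43 B=56 C=28] avail[A=32 B=56 C=27] open={R2,R3,R4}
Step 6: reserve R5 B 8 -> on_hand[A=43 B=56 C=28] avail[A=32 B=48 C=27] open={R2,R3,R4,R5}
Step 7: reserve R6 A 1 -> on_hand[A=43 B=56 C=28] avail[A=31 B=48 C=27] open={R2,R3,R4,R5,R6}
Step 8: commit R4 -> on_hand[A=34 B=56 C=28] avail[A=31 B=48 C=27] open={R2,R3,R5,R6}
Step 9: reserve R7 A 5 -> on_hand[A=34 B=56 C=28] avail[A=26 B=48 C=27] open={R2,R3,R5,R6,R7}
Step 10: cancel R6 -> on_hand[A=34 B=56 C=28] avail[A=27 B=48 C=27] open={R2,R3,R5,R7}
Step 11: cancel R7 -> on_hand[A=34 B=56 C=28] avail[A=32 B=48 C=27] open={R2,R3,R5}
Step 12: reserve R8 A 6 -> on_hand[A=34 B=56 C=28] avail[A=26 B=48 C=27] open={R2,R3,R5,R8}
Step 13: commit R5 -> on_hand[A=34 B=48 C=28] avail[A=26 B=48 C=27] open={R2,R3,R8}
Step 14: commit R3 -> on_hand[A=34 B=48 C=27] avail[A=26 B=48 C=27] open={R2,R8}
Step 15: commit R2 -> on_hand[A=32 B=48 C=27] avail[A=26 B=48 C=27] open={R8}
Step 16: reserve R9 B 3 -> on_hand[A=32 B=48 C=27] avail[A=26 B=45 C=27] open={R8,R9}
Step 17: commit R8 -> on_hand[A=26 B=48 C=27] avail[A=26 B=45 C=27] open={R9}
Step 18: commit R9 -> on_hand[A=26 B=45 C=27] avail[A=26 B=45 C=27] open={}
Step 19: reserve R10 C 9 -> on_hand[A=26 B=45 C=27] avail[A=26 B=45 C=18] open={R10}
Step 20: commit R10 -> on_hand[A=26 B=45 C=18] avail[A=26 B=45 C=18] open={}
Step 21: reserve R11 A 2 -> on_hand[A=26 B=45 C=18] avail[A=24 B=45 C=18] open={R11}
Step 22: reserve R12 C 6 -> on_hand[A=26 B=45 C=18] avail[A=24 B=45 C=12] open={R11,R12}
Step 23: cancel R11 -> on_hand[A=26 B=45 C=18] avail[A=26 B=45 C=12] open={R12}
Step 24: reserve R13 C 8 -> on_hand[A=26 B=45 C=18] avail[A=26 B=45 C=4] open={R12,R13}
Final available[A] = 26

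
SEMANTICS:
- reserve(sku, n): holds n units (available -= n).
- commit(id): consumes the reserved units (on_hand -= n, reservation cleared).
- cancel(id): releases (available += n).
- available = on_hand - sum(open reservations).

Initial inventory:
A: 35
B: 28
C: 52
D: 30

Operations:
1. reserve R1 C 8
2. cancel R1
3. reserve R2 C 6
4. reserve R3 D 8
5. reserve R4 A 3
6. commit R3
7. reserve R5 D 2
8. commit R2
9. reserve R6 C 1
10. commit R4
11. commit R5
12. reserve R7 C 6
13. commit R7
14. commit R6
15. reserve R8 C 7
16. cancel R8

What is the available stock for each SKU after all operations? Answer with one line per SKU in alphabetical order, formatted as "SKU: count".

Answer: A: 32
B: 28
C: 39
D: 20

Derivation:
Step 1: reserve R1 C 8 -> on_hand[A=35 B=28 C=52 D=30] avail[A=35 B=28 C=44 D=30] open={R1}
Step 2: cancel R1 -> on_hand[A=35 B=28 C=52 D=30] avail[A=35 B=28 C=52 D=30] open={}
Step 3: reserve R2 C 6 -> on_hand[A=35 B=28 C=52 D=30] avail[A=35 B=28 C=46 D=30] open={R2}
Step 4: reserve R3 D 8 -> on_hand[A=35 B=28 C=52 D=30] avail[A=35 B=28 C=46 D=22] open={R2,R3}
Step 5: reserve R4 A 3 -> on_hand[A=35 B=28 C=52 D=30] avail[A=32 B=28 C=46 D=22] open={R2,R3,R4}
Step 6: commit R3 -> on_hand[A=35 B=28 C=52 D=22] avail[A=32 B=28 C=46 D=22] open={R2,R4}
Step 7: reserve R5 D 2 -> on_hand[A=35 B=28 C=52 D=22] avail[A=32 B=28 C=46 D=20] open={R2,R4,R5}
Step 8: commit R2 -> on_hand[A=35 B=28 C=46 D=22] avail[A=32 B=28 C=46 D=20] open={R4,R5}
Step 9: reserve R6 C 1 -> on_hand[A=35 B=28 C=46 D=22] avail[A=32 B=28 C=45 D=20] open={R4,R5,R6}
Step 10: commit R4 -> on_hand[A=32 B=28 C=46 D=22] avail[A=32 B=28 C=45 D=20] open={R5,R6}
Step 11: commit R5 -> on_hand[A=32 B=28 C=46 D=20] avail[A=32 B=28 C=45 D=20] open={R6}
Step 12: reserve R7 C 6 -> on_hand[A=32 B=28 C=46 D=20] avail[A=32 B=28 C=39 D=20] open={R6,R7}
Step 13: commit R7 -> on_hand[A=32 B=28 C=40 D=20] avail[A=32 B=28 C=39 D=20] open={R6}
Step 14: commit R6 -> on_hand[A=32 B=28 C=39 D=20] avail[A=32 B=28 C=39 D=20] open={}
Step 15: reserve R8 C 7 -> on_hand[A=32 B=28 C=39 D=20] avail[A=32 B=28 C=32 D=20] open={R8}
Step 16: cancel R8 -> on_hand[A=32 B=28 C=39 D=20] avail[A=32 B=28 C=39 D=20] open={}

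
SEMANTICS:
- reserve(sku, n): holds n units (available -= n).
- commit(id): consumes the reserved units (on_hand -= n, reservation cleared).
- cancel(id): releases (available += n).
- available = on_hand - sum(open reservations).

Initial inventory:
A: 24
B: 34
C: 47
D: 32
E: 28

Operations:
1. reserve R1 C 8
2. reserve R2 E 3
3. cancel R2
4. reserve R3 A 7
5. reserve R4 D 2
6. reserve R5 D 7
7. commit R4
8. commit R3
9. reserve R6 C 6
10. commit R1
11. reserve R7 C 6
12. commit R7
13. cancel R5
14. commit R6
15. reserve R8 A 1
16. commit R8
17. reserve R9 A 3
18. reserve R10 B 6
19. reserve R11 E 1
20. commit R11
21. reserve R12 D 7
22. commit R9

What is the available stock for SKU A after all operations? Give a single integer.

Step 1: reserve R1 C 8 -> on_hand[A=24 B=34 C=47 D=32 E=28] avail[A=24 B=34 C=39 D=32 E=28] open={R1}
Step 2: reserve R2 E 3 -> on_hand[A=24 B=34 C=47 D=32 E=28] avail[A=24 B=34 C=39 D=32 E=25] open={R1,R2}
Step 3: cancel R2 -> on_hand[A=24 B=34 C=47 D=32 E=28] avail[A=24 B=34 C=39 D=32 E=28] open={R1}
Step 4: reserve R3 A 7 -> on_hand[A=24 B=34 C=47 D=32 E=28] avail[A=17 B=34 C=39 D=32 E=28] open={R1,R3}
Step 5: reserve R4 D 2 -> on_hand[A=24 B=34 C=47 D=32 E=28] avail[A=17 B=34 C=39 D=30 E=28] open={R1,R3,R4}
Step 6: reserve R5 D 7 -> on_hand[A=24 B=34 C=47 D=32 E=28] avail[A=17 B=34 C=39 D=23 E=28] open={R1,R3,R4,R5}
Step 7: commit R4 -> on_hand[A=24 B=34 C=47 D=30 E=28] avail[A=17 B=34 C=39 D=23 E=28] open={R1,R3,R5}
Step 8: commit R3 -> on_hand[A=17 B=34 C=47 D=30 E=28] avail[A=17 B=34 C=39 D=23 E=28] open={R1,R5}
Step 9: reserve R6 C 6 -> on_hand[A=17 B=34 C=47 D=30 E=28] avail[A=17 B=34 C=33 D=23 E=28] open={R1,R5,R6}
Step 10: commit R1 -> on_hand[A=17 B=34 C=39 D=30 E=28] avail[A=17 B=34 C=33 D=23 E=28] open={R5,R6}
Step 11: reserve R7 C 6 -> on_hand[A=17 B=34 C=39 D=30 E=28] avail[A=17 B=34 C=27 D=23 E=28] open={R5,R6,R7}
Step 12: commit R7 -> on_hand[A=17 B=34 C=33 D=30 E=28] avail[A=17 B=34 C=27 D=23 E=28] open={R5,R6}
Step 13: cancel R5 -> on_hand[A=17 B=34 C=33 D=30 E=28] avail[A=17 B=34 C=27 D=30 E=28] open={R6}
Step 14: commit R6 -> on_hand[A=17 B=34 C=27 D=30 E=28] avail[A=17 B=34 C=27 D=30 E=28] open={}
Step 15: reserve R8 A 1 -> on_hand[A=17 B=34 C=27 D=30 E=28] avail[A=16 B=34 C=27 D=30 E=28] open={R8}
Step 16: commit R8 -> on_hand[A=16 B=34 C=27 D=30 E=28] avail[A=16 B=34 C=27 D=30 E=28] open={}
Step 17: reserve R9 A 3 -> on_hand[A=16 B=34 C=27 D=30 E=28] avail[A=13 B=34 C=27 D=30 E=28] open={R9}
Step 18: reserve R10 B 6 -> on_hand[A=16 B=34 C=27 D=30 E=28] avail[A=13 B=28 C=27 D=30 E=28] open={R10,R9}
Step 19: reserve R11 E 1 -> on_hand[A=16 B=34 C=27 D=30 E=28] avail[A=13 B=28 C=27 D=30 E=27] open={R10,R11,R9}
Step 20: commit R11 -> on_hand[A=16 B=34 C=27 D=30 E=27] avail[A=13 B=28 C=27 D=30 E=27] open={R10,R9}
Step 21: reserve R12 D 7 -> on_hand[A=16 B=34 C=27 D=30 E=27] avail[A=13 B=28 C=27 D=23 E=27] open={R10,R12,R9}
Step 22: commit R9 -> on_hand[A=13 B=34 C=27 D=30 E=27] avail[A=13 B=28 C=27 D=23 E=27] open={R10,R12}
Final available[A] = 13

Answer: 13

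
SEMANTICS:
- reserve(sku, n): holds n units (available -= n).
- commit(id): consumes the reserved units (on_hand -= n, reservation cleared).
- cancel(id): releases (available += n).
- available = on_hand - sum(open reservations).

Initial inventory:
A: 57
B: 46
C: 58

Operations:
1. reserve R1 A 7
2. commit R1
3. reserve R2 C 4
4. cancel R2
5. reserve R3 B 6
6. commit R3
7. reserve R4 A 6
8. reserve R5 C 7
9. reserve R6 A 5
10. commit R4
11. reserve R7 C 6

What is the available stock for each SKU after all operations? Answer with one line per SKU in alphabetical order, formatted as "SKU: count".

Answer: A: 39
B: 40
C: 45

Derivation:
Step 1: reserve R1 A 7 -> on_hand[A=57 B=46 C=58] avail[A=50 B=46 C=58] open={R1}
Step 2: commit R1 -> on_hand[A=50 B=46 C=58] avail[A=50 B=46 C=58] open={}
Step 3: reserve R2 C 4 -> on_hand[A=50 B=46 C=58] avail[A=50 B=46 C=54] open={R2}
Step 4: cancel R2 -> on_hand[A=50 B=46 C=58] avail[A=50 B=46 C=58] open={}
Step 5: reserve R3 B 6 -> on_hand[A=50 B=46 C=58] avail[A=50 B=40 C=58] open={R3}
Step 6: commit R3 -> on_hand[A=50 B=40 C=58] avail[A=50 B=40 C=58] open={}
Step 7: reserve R4 A 6 -> on_hand[A=50 B=40 C=58] avail[A=44 B=40 C=58] open={R4}
Step 8: reserve R5 C 7 -> on_hand[A=50 B=40 C=58] avail[A=44 B=40 C=51] open={R4,R5}
Step 9: reserve R6 A 5 -> on_hand[A=50 B=40 C=58] avail[A=39 B=40 C=51] open={R4,R5,R6}
Step 10: commit R4 -> on_hand[A=44 B=40 C=58] avail[A=39 B=40 C=51] open={R5,R6}
Step 11: reserve R7 C 6 -> on_hand[A=44 B=40 C=58] avail[A=39 B=40 C=45] open={R5,R6,R7}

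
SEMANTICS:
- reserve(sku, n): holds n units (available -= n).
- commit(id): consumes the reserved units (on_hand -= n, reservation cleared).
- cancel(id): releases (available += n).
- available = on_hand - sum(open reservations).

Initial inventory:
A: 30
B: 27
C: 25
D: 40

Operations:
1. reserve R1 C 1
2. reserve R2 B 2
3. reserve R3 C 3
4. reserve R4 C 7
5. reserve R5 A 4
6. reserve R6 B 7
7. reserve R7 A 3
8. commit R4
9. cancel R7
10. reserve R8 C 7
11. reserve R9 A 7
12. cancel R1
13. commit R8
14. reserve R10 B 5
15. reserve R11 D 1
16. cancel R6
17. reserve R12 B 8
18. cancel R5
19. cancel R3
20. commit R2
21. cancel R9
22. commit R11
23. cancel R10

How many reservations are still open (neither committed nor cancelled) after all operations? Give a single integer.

Step 1: reserve R1 C 1 -> on_hand[A=30 B=27 C=25 D=40] avail[A=30 B=27 C=24 D=40] open={R1}
Step 2: reserve R2 B 2 -> on_hand[A=30 B=27 C=25 D=40] avail[A=30 B=25 C=24 D=40] open={R1,R2}
Step 3: reserve R3 C 3 -> on_hand[A=30 B=27 C=25 D=40] avail[A=30 B=25 C=21 D=40] open={R1,R2,R3}
Step 4: reserve R4 C 7 -> on_hand[A=30 B=27 C=25 D=40] avail[A=30 B=25 C=14 D=40] open={R1,R2,R3,R4}
Step 5: reserve R5 A 4 -> on_hand[A=30 B=27 C=25 D=40] avail[A=26 B=25 C=14 D=40] open={R1,R2,R3,R4,R5}
Step 6: reserve R6 B 7 -> on_hand[A=30 B=27 C=25 D=40] avail[A=26 B=18 C=14 D=40] open={R1,R2,R3,R4,R5,R6}
Step 7: reserve R7 A 3 -> on_hand[A=30 B=27 C=25 D=40] avail[A=23 B=18 C=14 D=40] open={R1,R2,R3,R4,R5,R6,R7}
Step 8: commit R4 -> on_hand[A=30 B=27 C=18 D=40] avail[A=23 B=18 C=14 D=40] open={R1,R2,R3,R5,R6,R7}
Step 9: cancel R7 -> on_hand[A=30 B=27 C=18 D=40] avail[A=26 B=18 C=14 D=40] open={R1,R2,R3,R5,R6}
Step 10: reserve R8 C 7 -> on_hand[A=30 B=27 C=18 D=40] avail[A=26 B=18 C=7 D=40] open={R1,R2,R3,R5,R6,R8}
Step 11: reserve R9 A 7 -> on_hand[A=30 B=27 C=18 D=40] avail[A=19 B=18 C=7 D=40] open={R1,R2,R3,R5,R6,R8,R9}
Step 12: cancel R1 -> on_hand[A=30 B=27 C=18 D=40] avail[A=19 B=18 C=8 D=40] open={R2,R3,R5,R6,R8,R9}
Step 13: commit R8 -> on_hand[A=30 B=27 C=11 D=40] avail[A=19 B=18 C=8 D=40] open={R2,R3,R5,R6,R9}
Step 14: reserve R10 B 5 -> on_hand[A=30 B=27 C=11 D=40] avail[A=19 B=13 C=8 D=40] open={R10,R2,R3,R5,R6,R9}
Step 15: reserve R11 D 1 -> on_hand[A=30 B=27 C=11 D=40] avail[A=19 B=13 C=8 D=39] open={R10,R11,R2,R3,R5,R6,R9}
Step 16: cancel R6 -> on_hand[A=30 B=27 C=11 D=40] avail[A=19 B=20 C=8 D=39] open={R10,R11,R2,R3,R5,R9}
Step 17: reserve R12 B 8 -> on_hand[A=30 B=27 C=11 D=40] avail[A=19 B=12 C=8 D=39] open={R10,R11,R12,R2,R3,R5,R9}
Step 18: cancel R5 -> on_hand[A=30 B=27 C=11 D=40] avail[A=23 B=12 C=8 D=39] open={R10,R11,R12,R2,R3,R9}
Step 19: cancel R3 -> on_hand[A=30 B=27 C=11 D=40] avail[A=23 B=12 C=11 D=39] open={R10,R11,R12,R2,R9}
Step 20: commit R2 -> on_hand[A=30 B=25 C=11 D=40] avail[A=23 B=12 C=11 D=39] open={R10,R11,R12,R9}
Step 21: cancel R9 -> on_hand[A=30 B=25 C=11 D=40] avail[A=30 B=12 C=11 D=39] open={R10,R11,R12}
Step 22: commit R11 -> on_hand[A=30 B=25 C=11 D=39] avail[A=30 B=12 C=11 D=39] open={R10,R12}
Step 23: cancel R10 -> on_hand[A=30 B=25 C=11 D=39] avail[A=30 B=17 C=11 D=39] open={R12}
Open reservations: ['R12'] -> 1

Answer: 1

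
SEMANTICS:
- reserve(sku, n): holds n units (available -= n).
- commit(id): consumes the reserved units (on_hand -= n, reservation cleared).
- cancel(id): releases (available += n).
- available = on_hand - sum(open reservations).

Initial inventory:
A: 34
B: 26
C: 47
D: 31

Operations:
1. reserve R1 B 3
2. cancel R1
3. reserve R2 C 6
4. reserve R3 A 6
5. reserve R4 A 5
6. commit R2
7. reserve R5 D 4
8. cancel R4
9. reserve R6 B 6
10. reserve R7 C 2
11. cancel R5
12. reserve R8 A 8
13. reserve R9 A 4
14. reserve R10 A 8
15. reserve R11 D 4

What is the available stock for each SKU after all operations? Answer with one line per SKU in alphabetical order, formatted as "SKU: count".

Step 1: reserve R1 B 3 -> on_hand[A=34 B=26 C=47 D=31] avail[A=34 B=23 C=47 D=31] open={R1}
Step 2: cancel R1 -> on_hand[A=34 B=26 C=47 D=31] avail[A=34 B=26 C=47 D=31] open={}
Step 3: reserve R2 C 6 -> on_hand[A=34 B=26 C=47 D=31] avail[A=34 B=26 C=41 D=31] open={R2}
Step 4: reserve R3 A 6 -> on_hand[A=34 B=26 C=47 D=31] avail[A=28 B=26 C=41 D=31] open={R2,R3}
Step 5: reserve R4 A 5 -> on_hand[A=34 B=26 C=47 D=31] avail[A=23 B=26 C=41 D=31] open={R2,R3,R4}
Step 6: commit R2 -> on_hand[A=34 B=26 C=41 D=31] avail[A=23 B=26 C=41 D=31] open={R3,R4}
Step 7: reserve R5 D 4 -> on_hand[A=34 B=26 C=41 D=31] avail[A=23 B=26 C=41 D=27] open={R3,R4,R5}
Step 8: cancel R4 -> on_hand[A=34 B=26 C=41 D=31] avail[A=28 B=26 C=41 D=27] open={R3,R5}
Step 9: reserve R6 B 6 -> on_hand[A=34 B=26 C=41 D=31] avail[A=28 B=20 C=41 D=27] open={R3,R5,R6}
Step 10: reserve R7 C 2 -> on_hand[A=34 B=26 C=41 D=31] avail[A=28 B=20 C=39 D=27] open={R3,R5,R6,R7}
Step 11: cancel R5 -> on_hand[A=34 B=26 C=41 D=31] avail[A=28 B=20 C=39 D=31] open={R3,R6,R7}
Step 12: reserve R8 A 8 -> on_hand[A=34 B=26 C=41 D=31] avail[A=20 B=20 C=39 D=31] open={R3,R6,R7,R8}
Step 13: reserve R9 A 4 -> on_hand[A=34 B=26 C=41 D=31] avail[A=16 B=20 C=39 D=31] open={R3,R6,R7,R8,R9}
Step 14: reserve R10 A 8 -> on_hand[A=34 B=26 C=41 D=31] avail[A=8 B=20 C=39 D=31] open={R10,R3,R6,R7,R8,R9}
Step 15: reserve R11 D 4 -> on_hand[A=34 B=26 C=41 D=31] avail[A=8 B=20 C=39 D=27] open={R10,R11,R3,R6,R7,R8,R9}

Answer: A: 8
B: 20
C: 39
D: 27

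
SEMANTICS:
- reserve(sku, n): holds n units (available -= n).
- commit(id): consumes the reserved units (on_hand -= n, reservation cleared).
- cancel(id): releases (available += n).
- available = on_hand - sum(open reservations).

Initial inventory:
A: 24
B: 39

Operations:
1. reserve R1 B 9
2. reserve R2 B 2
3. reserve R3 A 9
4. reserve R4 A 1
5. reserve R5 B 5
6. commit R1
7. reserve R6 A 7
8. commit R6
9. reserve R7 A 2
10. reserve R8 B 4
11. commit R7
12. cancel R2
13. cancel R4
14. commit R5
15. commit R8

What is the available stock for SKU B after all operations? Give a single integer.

Step 1: reserve R1 B 9 -> on_hand[A=24 B=39] avail[A=24 B=30] open={R1}
Step 2: reserve R2 B 2 -> on_hand[A=24 B=39] avail[A=24 B=28] open={R1,R2}
Step 3: reserve R3 A 9 -> on_hand[A=24 B=39] avail[A=15 B=28] open={R1,R2,R3}
Step 4: reserve R4 A 1 -> on_hand[A=24 B=39] avail[A=14 B=28] open={R1,R2,R3,R4}
Step 5: reserve R5 B 5 -> on_hand[A=24 B=39] avail[A=14 B=23] open={R1,R2,R3,R4,R5}
Step 6: commit R1 -> on_hand[A=24 B=30] avail[A=14 B=23] open={R2,R3,R4,R5}
Step 7: reserve R6 A 7 -> on_hand[A=24 B=30] avail[A=7 B=23] open={R2,R3,R4,R5,R6}
Step 8: commit R6 -> on_hand[A=17 B=30] avail[A=7 B=23] open={R2,R3,R4,R5}
Step 9: reserve R7 A 2 -> on_hand[A=17 B=30] avail[A=5 B=23] open={R2,R3,R4,R5,R7}
Step 10: reserve R8 B 4 -> on_hand[A=17 B=30] avail[A=5 B=19] open={R2,R3,R4,R5,R7,R8}
Step 11: commit R7 -> on_hand[A=15 B=30] avail[A=5 B=19] open={R2,R3,R4,R5,R8}
Step 12: cancel R2 -> on_hand[A=15 B=30] avail[A=5 B=21] open={R3,R4,R5,R8}
Step 13: cancel R4 -> on_hand[A=15 B=30] avail[A=6 B=21] open={R3,R5,R8}
Step 14: commit R5 -> on_hand[A=15 B=25] avail[A=6 B=21] open={R3,R8}
Step 15: commit R8 -> on_hand[A=15 B=21] avail[A=6 B=21] open={R3}
Final available[B] = 21

Answer: 21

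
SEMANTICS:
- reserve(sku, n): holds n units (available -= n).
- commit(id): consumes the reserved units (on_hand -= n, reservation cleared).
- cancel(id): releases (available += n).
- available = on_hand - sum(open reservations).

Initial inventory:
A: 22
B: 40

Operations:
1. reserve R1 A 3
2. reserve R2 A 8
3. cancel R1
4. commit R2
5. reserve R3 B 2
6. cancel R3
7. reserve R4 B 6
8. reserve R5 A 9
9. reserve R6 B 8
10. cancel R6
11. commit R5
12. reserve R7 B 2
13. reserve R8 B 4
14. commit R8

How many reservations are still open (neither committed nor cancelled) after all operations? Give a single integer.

Answer: 2

Derivation:
Step 1: reserve R1 A 3 -> on_hand[A=22 B=40] avail[A=19 B=40] open={R1}
Step 2: reserve R2 A 8 -> on_hand[A=22 B=40] avail[A=11 B=40] open={R1,R2}
Step 3: cancel R1 -> on_hand[A=22 B=40] avail[A=14 B=40] open={R2}
Step 4: commit R2 -> on_hand[A=14 B=40] avail[A=14 B=40] open={}
Step 5: reserve R3 B 2 -> on_hand[A=14 B=40] avail[A=14 B=38] open={R3}
Step 6: cancel R3 -> on_hand[A=14 B=40] avail[A=14 B=40] open={}
Step 7: reserve R4 B 6 -> on_hand[A=14 B=40] avail[A=14 B=34] open={R4}
Step 8: reserve R5 A 9 -> on_hand[A=14 B=40] avail[A=5 B=34] open={R4,R5}
Step 9: reserve R6 B 8 -> on_hand[A=14 B=40] avail[A=5 B=26] open={R4,R5,R6}
Step 10: cancel R6 -> on_hand[A=14 B=40] avail[A=5 B=34] open={R4,R5}
Step 11: commit R5 -> on_hand[A=5 B=40] avail[A=5 B=34] open={R4}
Step 12: reserve R7 B 2 -> on_hand[A=5 B=40] avail[A=5 B=32] open={R4,R7}
Step 13: reserve R8 B 4 -> on_hand[A=5 B=40] avail[A=5 B=28] open={R4,R7,R8}
Step 14: commit R8 -> on_hand[A=5 B=36] avail[A=5 B=28] open={R4,R7}
Open reservations: ['R4', 'R7'] -> 2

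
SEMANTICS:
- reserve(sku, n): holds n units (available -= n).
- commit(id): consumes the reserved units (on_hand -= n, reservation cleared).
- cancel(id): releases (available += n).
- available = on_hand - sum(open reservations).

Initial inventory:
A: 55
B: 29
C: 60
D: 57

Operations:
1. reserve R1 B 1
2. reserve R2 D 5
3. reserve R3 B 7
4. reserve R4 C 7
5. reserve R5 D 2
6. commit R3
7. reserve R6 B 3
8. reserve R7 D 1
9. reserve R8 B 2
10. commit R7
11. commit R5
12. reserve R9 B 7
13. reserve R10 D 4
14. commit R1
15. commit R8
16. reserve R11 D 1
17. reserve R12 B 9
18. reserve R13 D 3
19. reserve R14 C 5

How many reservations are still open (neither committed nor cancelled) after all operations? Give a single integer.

Step 1: reserve R1 B 1 -> on_hand[A=55 B=29 C=60 D=57] avail[A=55 B=28 C=60 D=57] open={R1}
Step 2: reserve R2 D 5 -> on_hand[A=55 B=29 C=60 D=57] avail[A=55 B=28 C=60 D=52] open={R1,R2}
Step 3: reserve R3 B 7 -> on_hand[A=55 B=29 C=60 D=57] avail[A=55 B=21 C=60 D=52] open={R1,R2,R3}
Step 4: reserve R4 C 7 -> on_hand[A=55 B=29 C=60 D=57] avail[A=55 B=21 C=53 D=52] open={R1,R2,R3,R4}
Step 5: reserve R5 D 2 -> on_hand[A=55 B=29 C=60 D=57] avail[A=55 B=21 C=53 D=50] open={R1,R2,R3,R4,R5}
Step 6: commit R3 -> on_hand[A=55 B=22 C=60 D=57] avail[A=55 B=21 C=53 D=50] open={R1,R2,R4,R5}
Step 7: reserve R6 B 3 -> on_hand[A=55 B=22 C=60 D=57] avail[A=55 B=18 C=53 D=50] open={R1,R2,R4,R5,R6}
Step 8: reserve R7 D 1 -> on_hand[A=55 B=22 C=60 D=57] avail[A=55 B=18 C=53 D=49] open={R1,R2,R4,R5,R6,R7}
Step 9: reserve R8 B 2 -> on_hand[A=55 B=22 C=60 D=57] avail[A=55 B=16 C=53 D=49] open={R1,R2,R4,R5,R6,R7,R8}
Step 10: commit R7 -> on_hand[A=55 B=22 C=60 D=56] avail[A=55 B=16 C=53 D=49] open={R1,R2,R4,R5,R6,R8}
Step 11: commit R5 -> on_hand[A=55 B=22 C=60 D=54] avail[A=55 B=16 C=53 D=49] open={R1,R2,R4,R6,R8}
Step 12: reserve R9 B 7 -> on_hand[A=55 B=22 C=60 D=54] avail[A=55 B=9 C=53 D=49] open={R1,R2,R4,R6,R8,R9}
Step 13: reserve R10 D 4 -> on_hand[A=55 B=22 C=60 D=54] avail[A=55 B=9 C=53 D=45] open={R1,R10,R2,R4,R6,R8,R9}
Step 14: commit R1 -> on_hand[A=55 B=21 C=60 D=54] avail[A=55 B=9 C=53 D=45] open={R10,R2,R4,R6,R8,R9}
Step 15: commit R8 -> on_hand[A=55 B=19 C=60 D=54] avail[A=55 B=9 C=53 D=45] open={R10,R2,R4,R6,R9}
Step 16: reserve R11 D 1 -> on_hand[A=55 B=19 C=60 D=54] avail[A=55 B=9 C=53 D=44] open={R10,R11,R2,R4,R6,R9}
Step 17: reserve R12 B 9 -> on_hand[A=55 B=19 C=60 D=54] avail[A=55 B=0 C=53 D=44] open={R10,R11,R12,R2,R4,R6,R9}
Step 18: reserve R13 D 3 -> on_hand[A=55 B=19 C=60 D=54] avail[A=55 B=0 C=53 D=41] open={R10,R11,R12,R13,R2,R4,R6,R9}
Step 19: reserve R14 C 5 -> on_hand[A=55 B=19 C=60 D=54] avail[A=55 B=0 C=48 D=41] open={R10,R11,R12,R13,R14,R2,R4,R6,R9}
Open reservations: ['R10', 'R11', 'R12', 'R13', 'R14', 'R2', 'R4', 'R6', 'R9'] -> 9

Answer: 9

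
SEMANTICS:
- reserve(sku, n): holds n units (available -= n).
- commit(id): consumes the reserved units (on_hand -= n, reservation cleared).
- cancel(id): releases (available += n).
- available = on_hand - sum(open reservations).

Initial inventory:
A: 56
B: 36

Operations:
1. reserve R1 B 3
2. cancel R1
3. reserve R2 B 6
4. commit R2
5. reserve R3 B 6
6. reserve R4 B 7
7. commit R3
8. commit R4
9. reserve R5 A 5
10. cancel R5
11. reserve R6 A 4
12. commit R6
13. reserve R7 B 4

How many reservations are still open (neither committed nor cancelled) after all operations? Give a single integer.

Answer: 1

Derivation:
Step 1: reserve R1 B 3 -> on_hand[A=56 B=36] avail[A=56 B=33] open={R1}
Step 2: cancel R1 -> on_hand[A=56 B=36] avail[A=56 B=36] open={}
Step 3: reserve R2 B 6 -> on_hand[A=56 B=36] avail[A=56 B=30] open={R2}
Step 4: commit R2 -> on_hand[A=56 B=30] avail[A=56 B=30] open={}
Step 5: reserve R3 B 6 -> on_hand[A=56 B=30] avail[A=56 B=24] open={R3}
Step 6: reserve R4 B 7 -> on_hand[A=56 B=30] avail[A=56 B=17] open={R3,R4}
Step 7: commit R3 -> on_hand[A=56 B=24] avail[A=56 B=17] open={R4}
Step 8: commit R4 -> on_hand[A=56 B=17] avail[A=56 B=17] open={}
Step 9: reserve R5 A 5 -> on_hand[A=56 B=17] avail[A=51 B=17] open={R5}
Step 10: cancel R5 -> on_hand[A=56 B=17] avail[A=56 B=17] open={}
Step 11: reserve R6 A 4 -> on_hand[A=56 B=17] avail[A=52 B=17] open={R6}
Step 12: commit R6 -> on_hand[A=52 B=17] avail[A=52 B=17] open={}
Step 13: reserve R7 B 4 -> on_hand[A=52 B=17] avail[A=52 B=13] open={R7}
Open reservations: ['R7'] -> 1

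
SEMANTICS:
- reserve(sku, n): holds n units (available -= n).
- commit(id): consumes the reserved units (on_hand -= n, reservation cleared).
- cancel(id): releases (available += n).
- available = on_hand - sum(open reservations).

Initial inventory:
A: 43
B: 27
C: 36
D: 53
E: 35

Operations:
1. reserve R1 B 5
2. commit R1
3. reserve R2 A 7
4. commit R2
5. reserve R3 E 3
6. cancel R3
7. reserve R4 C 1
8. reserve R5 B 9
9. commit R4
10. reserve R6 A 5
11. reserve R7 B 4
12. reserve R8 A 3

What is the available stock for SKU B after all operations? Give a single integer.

Step 1: reserve R1 B 5 -> on_hand[A=43 B=27 C=36 D=53 E=35] avail[A=43 B=22 C=36 D=53 E=35] open={R1}
Step 2: commit R1 -> on_hand[A=43 B=22 C=36 D=53 E=35] avail[A=43 B=22 C=36 D=53 E=35] open={}
Step 3: reserve R2 A 7 -> on_hand[A=43 B=22 C=36 D=53 E=35] avail[A=36 B=22 C=36 D=53 E=35] open={R2}
Step 4: commit R2 -> on_hand[A=36 B=22 C=36 D=53 E=35] avail[A=36 B=22 C=36 D=53 E=35] open={}
Step 5: reserve R3 E 3 -> on_hand[A=36 B=22 C=36 D=53 E=35] avail[A=36 B=22 C=36 D=53 E=32] open={R3}
Step 6: cancel R3 -> on_hand[A=36 B=22 C=36 D=53 E=35] avail[A=36 B=22 C=36 D=53 E=35] open={}
Step 7: reserve R4 C 1 -> on_hand[A=36 B=22 C=36 D=53 E=35] avail[A=36 B=22 C=35 D=53 E=35] open={R4}
Step 8: reserve R5 B 9 -> on_hand[A=36 B=22 C=36 D=53 E=35] avail[A=36 B=13 C=35 D=53 E=35] open={R4,R5}
Step 9: commit R4 -> on_hand[A=36 B=22 C=35 D=53 E=35] avail[A=36 B=13 C=35 D=53 E=35] open={R5}
Step 10: reserve R6 A 5 -> on_hand[A=36 B=22 C=35 D=53 E=35] avail[A=31 B=13 C=35 D=53 E=35] open={R5,R6}
Step 11: reserve R7 B 4 -> on_hand[A=36 B=22 C=35 D=53 E=35] avail[A=31 B=9 C=35 D=53 E=35] open={R5,R6,R7}
Step 12: reserve R8 A 3 -> on_hand[A=36 B=22 C=35 D=53 E=35] avail[A=28 B=9 C=35 D=53 E=35] open={R5,R6,R7,R8}
Final available[B] = 9

Answer: 9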